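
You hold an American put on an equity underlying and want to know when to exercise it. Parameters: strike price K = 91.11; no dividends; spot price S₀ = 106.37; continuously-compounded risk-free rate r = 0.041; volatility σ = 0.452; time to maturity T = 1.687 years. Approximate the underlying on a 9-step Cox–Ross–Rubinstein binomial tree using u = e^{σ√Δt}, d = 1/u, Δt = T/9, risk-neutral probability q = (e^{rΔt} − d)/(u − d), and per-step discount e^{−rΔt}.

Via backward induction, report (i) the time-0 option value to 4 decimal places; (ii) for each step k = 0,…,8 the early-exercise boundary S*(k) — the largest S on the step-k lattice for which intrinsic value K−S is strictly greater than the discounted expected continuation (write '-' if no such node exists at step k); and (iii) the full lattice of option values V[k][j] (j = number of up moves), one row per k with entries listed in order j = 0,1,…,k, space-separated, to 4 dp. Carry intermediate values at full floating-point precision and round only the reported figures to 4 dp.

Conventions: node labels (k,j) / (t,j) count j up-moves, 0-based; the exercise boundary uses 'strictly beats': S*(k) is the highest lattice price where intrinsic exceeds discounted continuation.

price = 13.4394
boundary = - - - - 48.6257 39.9832 48.6257 59.1363 71.9188
tree:
13.4394
18.7343 7.7083
25.4209 11.5258 3.5438
33.4436 16.8203 5.7640 1.1065
42.4843 23.8303 9.2169 1.9775 0.1456
51.1268 32.5496 14.4206 3.5191 0.2772 0.0000
58.2332 42.4843 21.9168 6.2316 0.5279 0.0000 0.0000
64.0766 51.1268 31.9737 10.9723 1.0053 0.0000 0.0000 0.0000
68.8814 58.2332 42.4843 19.1912 1.9145 0.0000 0.0000 0.0000 0.0000
72.8322 64.0766 51.1268 31.9737 3.6457 0.0000 0.0000 0.0000 0.0000 0.0000

Δt=0.18744  u=1.21615  d=0.82226  q=0.47082  discount=0.99234
step 9 (expiry): payoffs max(K−S,0) = 72.8322 64.0766 51.1268 31.9737 3.6457 0.0000 0.0000 0.0000 0.0000 0.0000
step 8: (k=8,j=0): S=22.2286, K−S=68.8814, hold=68.1838 ⇒ V=68.8814 exercise | (k=8,j=1): S=32.8768, K−S=58.2332, hold=57.5357 ⇒ V=58.2332 exercise | (k=8,j=2): S=48.6257, K−S=42.4843, hold=41.7868 ⇒ V=42.4843 exercise | (k=8,j=3): S=71.9188, K−S=19.1912, hold=18.4937 ⇒ V=19.1912 exercise | (k=8,j=4): S=106.3700, K−S=0.0000, hold=1.9145 ⇒ V=1.9145 continue | (k=8,j=5): S=157.3243, K−S=0.0000, hold=0.0000 ⇒ V=0.0000 continue | (k=8,j=6): S=232.6871, K−S=0.0000, hold=0.0000 ⇒ V=0.0000 continue | (k=8,j=7): S=344.1508, K−S=0.0000, hold=0.0000 ⇒ V=0.0000 continue | (k=8,j=8): S=509.0089, K−S=0.0000, hold=0.0000 ⇒ V=0.0000 continue  boundary S*=71.9188
step 7: (k=7,j=0): S=27.0334, K−S=64.0766, hold=63.3790 ⇒ V=64.0766 exercise | (k=7,j=1): S=39.9832, K−S=51.1268, hold=50.4293 ⇒ V=51.1268 exercise | (k=7,j=2): S=59.1363, K−S=31.9737, hold=31.2762 ⇒ V=31.9737 exercise | (k=7,j=3): S=87.4643, K−S=3.6457, hold=10.9723 ⇒ V=10.9723 continue | (k=7,j=4): S=129.3622, K−S=0.0000, hold=1.0053 ⇒ V=1.0053 continue | (k=7,j=5): S=191.3304, K−S=0.0000, hold=0.0000 ⇒ V=0.0000 continue | (k=7,j=6): S=282.9831, K−S=0.0000, hold=0.0000 ⇒ V=0.0000 continue | (k=7,j=7): S=418.5401, K−S=0.0000, hold=0.0000 ⇒ V=0.0000 continue  boundary S*=59.1363
step 6: (k=6,j=0): S=32.8768, K−S=58.2332, hold=57.5357 ⇒ V=58.2332 exercise | (k=6,j=1): S=48.6257, K−S=42.4843, hold=41.7868 ⇒ V=42.4843 exercise | (k=6,j=2): S=71.9188, K−S=19.1912, hold=21.9168 ⇒ V=21.9168 continue | (k=6,j=3): S=106.3700, K−S=0.0000, hold=6.2316 ⇒ V=6.2316 continue | (k=6,j=4): S=157.3243, K−S=0.0000, hold=0.5279 ⇒ V=0.5279 continue | (k=6,j=5): S=232.6871, K−S=0.0000, hold=0.0000 ⇒ V=0.0000 continue | (k=6,j=6): S=344.1508, K−S=0.0000, hold=0.0000 ⇒ V=0.0000 continue  boundary S*=48.6257
step 5: (k=5,j=0): S=39.9832, K−S=51.1268, hold=50.4293 ⇒ V=51.1268 exercise | (k=5,j=1): S=59.1363, K−S=31.9737, hold=32.5496 ⇒ V=32.5496 continue | (k=5,j=2): S=87.4643, K−S=3.6457, hold=14.4206 ⇒ V=14.4206 continue | (k=5,j=3): S=129.3622, K−S=0.0000, hold=3.5191 ⇒ V=3.5191 continue | (k=5,j=4): S=191.3304, K−S=0.0000, hold=0.2772 ⇒ V=0.2772 continue | (k=5,j=5): S=282.9831, K−S=0.0000, hold=0.0000 ⇒ V=0.0000 continue  boundary S*=39.9832
step 4: (k=4,j=0): S=48.6257, K−S=42.4843, hold=42.0558 ⇒ V=42.4843 exercise | (k=4,j=1): S=71.9188, K−S=19.1912, hold=23.8303 ⇒ V=23.8303 continue | (k=4,j=2): S=106.3700, K−S=0.0000, hold=9.2169 ⇒ V=9.2169 continue | (k=4,j=3): S=157.3243, K−S=0.0000, hold=1.9775 ⇒ V=1.9775 continue | (k=4,j=4): S=232.6871, K−S=0.0000, hold=0.1456 ⇒ V=0.1456 continue  boundary S*=48.6257
step 3: (k=3,j=0): S=59.1363, K−S=31.9737, hold=33.4436 ⇒ V=33.4436 continue | (k=3,j=1): S=87.4643, K−S=3.6457, hold=16.8203 ⇒ V=16.8203 continue | (k=3,j=2): S=129.3622, K−S=0.0000, hold=5.7640 ⇒ V=5.7640 continue | (k=3,j=3): S=191.3304, K−S=0.0000, hold=1.1065 ⇒ V=1.1065 continue  boundary S*=-
step 2: (k=2,j=0): S=71.9188, K−S=19.1912, hold=25.4209 ⇒ V=25.4209 continue | (k=2,j=1): S=106.3700, K−S=0.0000, hold=11.5258 ⇒ V=11.5258 continue | (k=2,j=2): S=157.3243, K−S=0.0000, hold=3.5438 ⇒ V=3.5438 continue  boundary S*=-
step 1: (k=1,j=0): S=87.4643, K−S=3.6457, hold=18.7343 ⇒ V=18.7343 continue | (k=1,j=1): S=129.3622, K−S=0.0000, hold=7.7083 ⇒ V=7.7083 continue  boundary S*=-
step 0: (k=0,j=0): S=106.3700, K−S=0.0000, hold=13.4394 ⇒ V=13.4394 continue  boundary S*=-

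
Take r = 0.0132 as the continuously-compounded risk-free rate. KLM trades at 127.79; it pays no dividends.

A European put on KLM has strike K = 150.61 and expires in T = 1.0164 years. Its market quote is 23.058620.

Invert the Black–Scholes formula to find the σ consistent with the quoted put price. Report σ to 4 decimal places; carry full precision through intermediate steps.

sigma = 0.1644

At σ = 0.1644 the Black–Scholes value reproduces the quote:
σ√T = 0.1644·√1.0164 = 0.165743
d₁ = (ln(S/K) + (r+σ²/2)T) / (σ√T) = (ln(127.79/150.61) + (0.0132+0.1644²/2)·1.0164) / 0.165743 = (-0.164305 + 0.027152) / 0.165743 = -0.827510
d₂ = d₁ − σ√T = -0.827510 − 0.165743 = -0.993252
e^{−rT} = 0.986673
N(−d₁) = 0.796026,  N(−d₂) = 0.839707
V = K·e^{−rT}·N(−d₂) − S·N(−d₁) = 124.782775 − 101.724155 = 23.058620 (matching the quote); vega is positive throughout, so no other σ reproduces this price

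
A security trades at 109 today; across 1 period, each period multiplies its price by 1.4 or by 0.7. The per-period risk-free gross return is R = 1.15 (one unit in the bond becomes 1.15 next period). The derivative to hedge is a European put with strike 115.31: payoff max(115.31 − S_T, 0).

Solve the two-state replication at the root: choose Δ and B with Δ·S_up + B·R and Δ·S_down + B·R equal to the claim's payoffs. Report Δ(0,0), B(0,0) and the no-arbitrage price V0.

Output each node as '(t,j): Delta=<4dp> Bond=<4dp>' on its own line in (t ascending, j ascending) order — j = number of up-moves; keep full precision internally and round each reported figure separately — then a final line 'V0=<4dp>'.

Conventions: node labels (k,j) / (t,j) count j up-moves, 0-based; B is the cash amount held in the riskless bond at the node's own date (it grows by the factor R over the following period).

Since d<R<u, set p* = (R−d)/(u−d) = 0.6429; price each node as the discounted p*-expectation of its children.
At maturity the claim pays: V(1,0)=39.0100, V(1,1)=0.0000
  t=0,j=0: stock 109.0000 → up 152.6000 (V=0.0000), down 76.3000 (V=39.0100). Price 12.1149; hedge Δ=-0.5113, bond B=67.8435.
Check: Δ(0,0)·S0 + B(0,0) = 12.1149 = V0.

(0,0): Delta=-0.5113 Bond=67.8435
V0=12.1149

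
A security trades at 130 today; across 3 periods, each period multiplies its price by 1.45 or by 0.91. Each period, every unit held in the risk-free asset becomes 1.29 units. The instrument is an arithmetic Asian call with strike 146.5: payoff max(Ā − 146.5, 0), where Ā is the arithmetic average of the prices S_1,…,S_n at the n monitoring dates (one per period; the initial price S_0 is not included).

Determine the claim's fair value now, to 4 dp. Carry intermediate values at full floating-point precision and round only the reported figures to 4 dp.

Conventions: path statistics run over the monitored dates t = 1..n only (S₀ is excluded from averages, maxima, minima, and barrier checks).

With p* = (R−d)/(u−d) = 0.7037, sum probability × payoff across the paths and divide by R^3.
Enumerate all 2^3 = 8 price paths (U = up ×1.45, D = down ×0.91); each path with k up-moves has probability p*^k·(1−p*)^(3−k).
DDD: Ā=107.9724, payoff=0.0000, prob=0.026012
UDD: Ā=172.0439, payoff=25.5439, prob=0.061779
DUD: Ā=148.6439, payoff=2.1439, prob=0.061779
UUD: Ā=236.8502, payoff=90.3503, prob=0.146726
DDU: Ā=127.3500, payoff=0.0000, prob=0.061779
UDU: Ā=202.9203, payoff=56.4203, prob=0.146726
DUU: Ā=179.5203, payoff=33.0202, prob=0.146726
UUU: Ā=286.0487, payoff=139.5488, prob=0.348473
Price = Σ prob·payoff / R^3 = 76.719456 / 2.146689 = 35.7385

price = 35.7385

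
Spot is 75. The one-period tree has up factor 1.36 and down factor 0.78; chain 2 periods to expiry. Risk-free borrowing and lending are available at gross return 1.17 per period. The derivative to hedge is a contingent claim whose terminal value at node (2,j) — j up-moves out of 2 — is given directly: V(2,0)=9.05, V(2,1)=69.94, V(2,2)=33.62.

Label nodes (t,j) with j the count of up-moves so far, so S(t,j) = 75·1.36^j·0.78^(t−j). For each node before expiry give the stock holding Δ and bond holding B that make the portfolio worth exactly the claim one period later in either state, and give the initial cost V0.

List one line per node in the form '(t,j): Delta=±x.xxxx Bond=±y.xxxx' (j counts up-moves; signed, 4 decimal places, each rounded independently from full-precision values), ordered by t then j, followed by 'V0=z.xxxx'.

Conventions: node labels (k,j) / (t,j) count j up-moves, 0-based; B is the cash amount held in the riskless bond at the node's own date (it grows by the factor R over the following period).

(0,0): Delta=-0.0879 Bond=40.9174
(1,0): Delta=1.7946 Bond=-62.2535
(1,1): Delta=-0.6139 Bond=101.5249
V0=34.3224

The replicating-portfolio and risk-neutral prices coincide; use p* = (1.17−0.78)/(1.36−0.78) = 0.6724 for the latter.
At maturity the claim pays: V(2,0)=9.0500, V(2,1)=69.9400, V(2,2)=33.6200
  t=1,j=0: stock 58.5000 → up 79.5600 (V=69.9400), down 45.6300 (V=9.0500). Price 42.7293; hedge Δ=1.7946, bond B=-62.2535.
  t=1,j=1: stock 102.0000 → up 138.7200 (V=33.6200), down 79.5600 (V=69.9400). Price 38.9042; hedge Δ=-0.6139, bond B=101.5249.
  t=0,j=0: stock 75.0000 → up 102.0000 (V=38.9042), down 58.5000 (V=42.7293). Price 34.3224; hedge Δ=-0.0879, bond B=40.9174.
Sanity check at the root: Δ(0,0)·S0 + B(0,0) reproduces V0 = 34.3224.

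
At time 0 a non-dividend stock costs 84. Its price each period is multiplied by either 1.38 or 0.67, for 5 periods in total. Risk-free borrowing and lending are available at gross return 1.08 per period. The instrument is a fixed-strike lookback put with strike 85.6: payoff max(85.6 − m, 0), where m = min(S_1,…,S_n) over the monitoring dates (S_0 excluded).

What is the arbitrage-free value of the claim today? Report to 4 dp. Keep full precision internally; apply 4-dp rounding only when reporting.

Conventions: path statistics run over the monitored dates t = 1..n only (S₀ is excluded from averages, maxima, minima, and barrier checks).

price = 18.4132

Under the martingale measure an up-move has probability p* = 0.5775; value the claim as the probability-weighted average of per-path payoffs, discounted 5 periods at R = 1.08.
Enumerate all 2^5 = 32 price paths (U = up ×1.38, D = down ×0.67); each path with k up-moves has probability p*^k·(1−p*)^(5−k).
DDDDD: m=11.3411, payoff=74.2589, prob=0.013468
UDDDD: m=23.3592, payoff=62.2408, prob=0.018407
DUDDD: m=23.3592, payoff=62.2408, prob=0.018407
UUDDD: m=48.1129, payoff=37.4871, prob=0.025156
DDUDD: m=23.3592, payoff=62.2408, prob=0.018407
UDUDD: m=48.1129, payoff=37.4871, prob=0.025156
DUUDD: m=48.1129, payoff=37.4871, prob=0.025156
UUUDD: m=99.0983, payoff=0.0000, prob=0.034380
DDDUD: m=23.3592, payoff=62.2408, prob=0.018407
UDDUD: m=48.1129, payoff=37.4871, prob=0.025156
DUDUD: m=48.1129, payoff=37.4871, prob=0.025156
UUDUD: m=99.0983, payoff=0.0000, prob=0.034380
DDUUD: m=37.7076, payoff=47.8924, prob=0.025156
UDUUD: m=77.6664, payoff=7.9336, prob=0.034380
DUUUD: m=56.2800, payoff=29.3200, prob=0.034380
UUUUD: m=115.9200, payoff=0.0000, prob=0.046986
DDDDU: m=16.9269, payoff=68.6731, prob=0.018407
UDDDU: m=34.8644, payoff=50.7356, prob=0.025156
DUDDU: m=34.8644, payoff=50.7356, prob=0.025156
UUDDU: m=71.8104, payoff=13.7896, prob=0.034380
DDUDU: m=34.8644, payoff=50.7356, prob=0.025156
UDUDU: m=71.8104, payoff=13.7896, prob=0.034380
DUUDU: m=56.2800, payoff=29.3200, prob=0.034380
UUUDU: m=115.9200, payoff=0.0000, prob=0.046986
DDDUU: m=25.2641, payoff=60.3359, prob=0.025156
UDDUU: m=52.0365, payoff=33.5635, prob=0.034380
DUDUU: m=52.0365, payoff=33.5635, prob=0.034380
UUDUU: m=107.1796, payoff=0.0000, prob=0.046986
DDUUU: m=37.7076, payoff=47.8924, prob=0.034380
UDUUU: m=77.6664, payoff=7.9336, prob=0.046986
DUUUU: m=56.2800, payoff=29.3200, prob=0.046986
UUUUU: m=115.9200, payoff=0.0000, prob=0.064214
Price = Σ prob·payoff / R^5 = 27.055045 / 1.469328 = 18.4132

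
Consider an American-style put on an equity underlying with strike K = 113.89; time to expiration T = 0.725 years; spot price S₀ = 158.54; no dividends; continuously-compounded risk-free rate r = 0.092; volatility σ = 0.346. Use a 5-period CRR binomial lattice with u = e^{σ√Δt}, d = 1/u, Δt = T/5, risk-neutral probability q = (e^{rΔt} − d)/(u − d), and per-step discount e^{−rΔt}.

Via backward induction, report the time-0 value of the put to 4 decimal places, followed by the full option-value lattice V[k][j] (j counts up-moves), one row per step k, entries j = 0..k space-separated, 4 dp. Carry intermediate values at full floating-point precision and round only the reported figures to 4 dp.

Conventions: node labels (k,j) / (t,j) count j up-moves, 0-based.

Δt=0.14500, u=1.14083, d=0.87656, q=0.51793, disc=e^(-rΔt)=0.98675
k=5 terminal: V=max(K-S,0) → 31.8471 7.1124 0.0000 0.0000 0.0000 0.0000
k=4: j=0 S=93.5967 intr=20.2933 cont=18.7841 V=20.2933[EX]; j=1 S=121.8147 intr=0.0000 cont=3.3833 V=3.3833[hold]; j=2 S=158.5400 intr=0.0000 cont=0.0000 V=0.0000[hold]; j=3 S=206.3374 intr=0.0000 cont=0.0000 V=0.0000[hold]; j=4 S=268.5450 intr=0.0000 cont=0.0000 V=0.0000[hold]
k=3: j=0 S=106.7776 intr=7.1124 cont=11.3823 V=11.3823[hold]; j=1 S=138.9694 intr=0.0000 cont=1.6094 V=1.6094[hold]; j=2 S=180.8666 intr=0.0000 cont=0.0000 V=0.0000[hold]; j=3 S=235.3951 intr=0.0000 cont=0.0000 V=0.0000[hold]
k=2: j=0 S=121.8147 intr=0.0000 cont=6.2369 V=6.2369[hold]; j=1 S=158.5400 intr=0.0000 cont=0.7656 V=0.7656[hold]; j=2 S=206.3374 intr=0.0000 cont=0.0000 V=0.0000[hold]
k=1: j=0 S=138.9694 intr=0.0000 cont=3.3580 V=3.3580[hold]; j=1 S=180.8666 intr=0.0000 cont=0.3642 V=0.3642[hold]
k=0: j=0 S=158.5400 intr=0.0000 cont=1.7835 V=1.7835[hold]

price = 1.7835
tree:
1.7835
3.3580 0.3642
6.2369 0.7656 0.0000
11.3823 1.6094 0.0000 0.0000
20.2933 3.3833 0.0000 0.0000 0.0000
31.8471 7.1124 0.0000 0.0000 0.0000 0.0000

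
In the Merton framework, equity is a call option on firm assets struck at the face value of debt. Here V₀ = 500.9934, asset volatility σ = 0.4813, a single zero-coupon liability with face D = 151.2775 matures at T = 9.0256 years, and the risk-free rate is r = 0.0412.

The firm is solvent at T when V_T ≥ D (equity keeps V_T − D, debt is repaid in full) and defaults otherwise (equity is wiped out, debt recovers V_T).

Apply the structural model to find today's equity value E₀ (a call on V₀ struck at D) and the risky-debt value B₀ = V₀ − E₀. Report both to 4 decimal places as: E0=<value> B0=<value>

E0=416.4154 B0=84.5780

Apply the equity-as-call identities (strike 151.2775, horizon 9.0256 years):
d₁ = [ln(V₀/D) + (r + σ²/2)T] / (σ√T)
   = [ln(500.9934/151.2775) + (0.0412 + 0.5·0.4813²)·9.0256] / (0.4813·√9.0256)
   = [1.197477 + 1.417243] / 1.445952 = 1.808304
d₂ = d₁ − σ√T = 1.808304 − 1.445952 = 0.362352
N(d₁) = 0.964720,  N(d₂) = 0.641455,  e^(−rT) = 0.689454
E₀ = V₀·N(d₁) − D·e^(−rT)·N(d₂)
   = 500.9934·0.964720 − 151.2775·0.689454·0.641455 = 416.415430
B₀ = V₀ − E₀ = 500.9934 − 416.415430 = 84.577970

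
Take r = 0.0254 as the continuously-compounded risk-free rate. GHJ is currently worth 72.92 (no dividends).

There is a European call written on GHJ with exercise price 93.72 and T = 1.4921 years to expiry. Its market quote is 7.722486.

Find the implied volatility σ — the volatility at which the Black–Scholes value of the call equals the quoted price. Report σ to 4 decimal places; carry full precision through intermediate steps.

At σ = 0.3769 the Black–Scholes value reproduces the quote:
σ√T = 0.3769·√1.4921 = 0.460389
d₁ = (ln(S/K) + (r+σ²/2)T) / (σ√T) = (ln(72.92/93.72) + (0.0254+0.3769²/2)·1.4921) / 0.460389 = (-0.250949 + 0.143878) / 0.460389 = -0.232565
d₂ = d₁ − σ√T = -0.232565 − 0.460389 = -0.692954
e^{−rT} = 0.962810
N(d₁) = 0.408050,  N(d₂) = 0.244169
V = S·N(d₁) − K·e^{−rT}·N(d₂) = 29.754988 − 22.032502 = 7.722486 (the quoted price), and the Black–Scholes price is strictly increasing in σ, so σ is unique

sigma = 0.3769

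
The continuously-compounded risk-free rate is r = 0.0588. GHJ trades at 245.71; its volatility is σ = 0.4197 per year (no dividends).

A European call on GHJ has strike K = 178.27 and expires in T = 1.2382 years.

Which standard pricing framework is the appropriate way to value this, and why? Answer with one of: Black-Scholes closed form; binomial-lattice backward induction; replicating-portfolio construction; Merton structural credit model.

framework: Black-Scholes closed form

Key observation: a European-exercise option on GHJ struck at 178.27 — a GBM underlying with constant parameters — admits an analytic price: the data contain no early exercise, no discrete tree, no debt structure.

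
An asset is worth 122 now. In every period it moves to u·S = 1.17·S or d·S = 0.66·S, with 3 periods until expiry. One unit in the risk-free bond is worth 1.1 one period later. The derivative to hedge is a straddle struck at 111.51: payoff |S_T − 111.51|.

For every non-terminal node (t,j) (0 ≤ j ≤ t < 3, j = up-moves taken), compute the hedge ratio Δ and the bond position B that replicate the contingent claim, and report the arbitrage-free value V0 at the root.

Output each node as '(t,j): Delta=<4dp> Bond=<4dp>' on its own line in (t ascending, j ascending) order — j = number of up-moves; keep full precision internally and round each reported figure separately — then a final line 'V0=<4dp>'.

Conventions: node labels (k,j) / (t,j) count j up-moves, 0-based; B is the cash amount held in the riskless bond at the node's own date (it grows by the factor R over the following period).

(0,0): Delta=0.6587 Bond=-37.6392
(1,0): Delta=-1.0000 Bond=92.1570
(1,1): Delta=0.8076 Bond=-62.6513
(2,0): Delta=-1.0000 Bond=101.3727
(2,1): Delta=-1.0000 Bond=101.3727
(2,2): Delta=0.9698 Bond=-96.0079
V0=42.7247

The replicating-portfolio and risk-neutral prices coincide; use p* = (1.1−0.66)/(1.17−0.66) = 0.8627 for the latter.
Payoffs at expiry: V(3,0)=76.4355, V(3,1)=49.3325, V(3,2)=1.2862, V(3,3)=83.8868
(2,0): S=53.1432. Δ = (V_up−V_dn)/(S_up−S_dn) = (49.3325−76.4355)/(62.1775−35.0745) = -1.0000. V = [p*·49.3325 + (1−p*)·76.4355]/1.1 = 48.2295. B = V − Δ·S = 101.3727.
(2,1): S=94.2084. Δ = (V_up−V_dn)/(S_up−S_dn) = (1.2862−49.3325)/(110.2238−62.1775) = -1.0000. V = [p*·1.2862 + (1−p*)·49.3325]/1.1 = 7.1643. B = V − Δ·S = 101.3727.
(2,2): S=167.0058. Δ = (V_up−V_dn)/(S_up−S_dn) = (83.8868−1.2862)/(195.3968−110.2238) = 0.9698. V = [p*·83.8868 + (1−p*)·1.2862]/1.1 = 65.9540. B = V − Δ·S = -96.0079.
(1,0): S=80.5200. Δ = (V_up−V_dn)/(S_up−S_dn) = (7.1643−48.2295)/(94.2084−53.1432) = -1.0000. V = [p*·7.1643 + (1−p*)·48.2295]/1.1 = 11.6370. B = V − Δ·S = 92.1570.
(1,1): S=142.7400. Δ = (V_up−V_dn)/(S_up−S_dn) = (65.9540−7.1643)/(167.0058−94.2084) = 0.8076. V = [p*·65.9540 + (1−p*)·7.1643]/1.1 = 52.6226. B = V − Δ·S = -62.6513.
(0,0): S=122.0000. Δ = (V_up−V_dn)/(S_up−S_dn) = (52.6226−11.6370)/(142.7400−80.5200) = 0.6587. V = [p*·52.6226 + (1−p*)·11.6370]/1.1 = 42.7247. B = V − Δ·S = -37.6392.
Sanity check at the root: Δ(0,0)·S0 + B(0,0) reproduces V0 = 42.7247.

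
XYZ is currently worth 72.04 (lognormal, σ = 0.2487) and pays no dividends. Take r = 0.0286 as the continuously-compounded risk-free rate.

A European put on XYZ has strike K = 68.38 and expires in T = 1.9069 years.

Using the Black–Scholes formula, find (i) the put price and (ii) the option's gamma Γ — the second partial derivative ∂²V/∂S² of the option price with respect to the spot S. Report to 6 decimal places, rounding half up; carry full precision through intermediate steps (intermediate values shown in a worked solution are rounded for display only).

price = 6.121640
Γ = 0.014354

σ√T = 0.2487·√1.9069 = 0.343431
d₁ = (ln(S/K) + (r+σ²/2)T) / (σ√T) = (ln(72.04/68.38) + (0.0286+0.2487²/2)·1.9069) / 0.343431 = (0.052141 + 0.113510) / 0.343431 = 0.482341
d₂ = d₁ − σ√T = 0.482341 − 0.343431 = 0.138910
e^{−rT} = 0.946923
N(−d₁) = 0.314782,  N(−d₂) = 0.444761
Put price V = K·e^{−rT}·N(−d₂) − S·N(−d₁) = 28.798524 − 22.676884 = 6.121640
φ(d₁) = (1/√(2π))·e^{−d₁²/2} = 0.355132
Γ = φ(d₁) / (S·σ·√T) = 0.014354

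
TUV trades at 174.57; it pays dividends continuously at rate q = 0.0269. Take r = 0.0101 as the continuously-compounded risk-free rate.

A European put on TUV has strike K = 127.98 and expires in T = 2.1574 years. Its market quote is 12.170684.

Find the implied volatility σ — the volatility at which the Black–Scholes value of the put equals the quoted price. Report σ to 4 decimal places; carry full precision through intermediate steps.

At σ = 0.3293 the Black–Scholes value reproduces the quote:
σ√T = 0.3293·√2.1574 = 0.483679
d₁ = (ln(S/K) + (r−q+σ²/2)T) / (σ√T) = (ln(174.57/127.98) + (0.0101−0.0269+0.3293²/2)·2.1574) / 0.483679 = (0.310452 + 0.080728) / 0.483679 = 0.808760
d₂ = d₁ − σ√T = 0.808760 − 0.483679 = 0.325081
e^{−rT} = 0.978446
e^{−qT} = 0.943618
N(−d₁) = 0.209327,  N(−d₂) = 0.372560
V = K·e^{−rT}·N(−d₂) − S·e^{−qT}·N(−d₁) = 46.652503 − 34.481819 = 12.170684 (matching the quote); vega is positive throughout, so no other σ reproduces this price

sigma = 0.3293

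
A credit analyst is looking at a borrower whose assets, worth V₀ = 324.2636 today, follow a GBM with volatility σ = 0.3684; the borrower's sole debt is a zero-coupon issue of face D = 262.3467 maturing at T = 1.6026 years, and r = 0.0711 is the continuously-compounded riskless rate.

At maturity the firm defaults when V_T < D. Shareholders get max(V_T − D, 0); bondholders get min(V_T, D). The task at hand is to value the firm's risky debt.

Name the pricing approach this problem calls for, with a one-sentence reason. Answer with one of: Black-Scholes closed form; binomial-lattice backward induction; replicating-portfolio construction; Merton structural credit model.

framework: Merton structural credit model

Key observation: the question is about default risk generated by asset-value dynamics against a debt face of 262.3467 — the structural framework prices exactly that.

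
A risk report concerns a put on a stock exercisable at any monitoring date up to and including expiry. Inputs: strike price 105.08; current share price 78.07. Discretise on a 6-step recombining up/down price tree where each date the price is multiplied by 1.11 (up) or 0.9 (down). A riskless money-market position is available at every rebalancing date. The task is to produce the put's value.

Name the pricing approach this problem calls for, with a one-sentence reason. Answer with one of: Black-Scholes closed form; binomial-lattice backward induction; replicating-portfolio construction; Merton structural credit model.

framework: binomial-lattice backward induction

Key observation: with exercise allowed before expiry on a discrete up/down model (6 steps from spot 78.07), the strike-105.08 put's value must be rolled back through the tree testing early exercise at each node.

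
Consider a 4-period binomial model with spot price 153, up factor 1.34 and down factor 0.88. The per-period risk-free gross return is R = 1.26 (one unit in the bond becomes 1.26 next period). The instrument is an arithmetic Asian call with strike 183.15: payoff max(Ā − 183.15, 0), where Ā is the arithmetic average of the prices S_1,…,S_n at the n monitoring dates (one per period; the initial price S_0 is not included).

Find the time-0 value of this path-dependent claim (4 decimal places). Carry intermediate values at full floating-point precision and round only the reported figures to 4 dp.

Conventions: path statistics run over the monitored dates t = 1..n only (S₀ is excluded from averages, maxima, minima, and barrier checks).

With p* = (R−d)/(u−d) = 0.8261, sum probability × payoff across the paths and divide by R^4.
Enumerate all 2^4 = 16 price paths (U = up ×1.34, D = down ×0.88); each path with k up-moves has probability p*^k·(1−p*)^(4−k).
DDDD: Ā=112.2855, payoff=0.0000, prob=0.000915
UDDD: Ā=170.9801, payoff=0.0000, prob=0.004345
DUDD: Ā=153.3851, payoff=0.0000, prob=0.004345
UUDD: Ā=233.5637, payoff=50.4137, prob=0.020640
DDUD: Ā=137.9015, payoff=0.0000, prob=0.004345
UDUD: Ā=209.9864, payoff=26.8364, prob=0.020640
DUUD: Ā=192.3914, payoff=9.2414, prob=0.020640
UUUD: Ā=292.9596, payoff=109.8096, prob=0.098041
DDDU: Ā=124.2760, payoff=0.0000, prob=0.004345
UDDU: Ā=189.2384, payoff=6.0884, prob=0.020640
DUDU: Ā=171.6434, payoff=0.0000, prob=0.020640
UUDU: Ā=261.3661, payoff=78.2161, prob=0.098041
DDUU: Ā=156.1598, payoff=0.0000, prob=0.020640
UDUU: Ā=237.7888, payoff=54.6388, prob=0.098041
DUUU: Ā=220.1938, payoff=37.0438, prob=0.098041
UUUU: Ā=335.2950, payoff=152.1450, prob=0.465697
Price = Σ prob·payoff / R^4 = 100.187283 / 2.520474 = 39.7494

price = 39.7494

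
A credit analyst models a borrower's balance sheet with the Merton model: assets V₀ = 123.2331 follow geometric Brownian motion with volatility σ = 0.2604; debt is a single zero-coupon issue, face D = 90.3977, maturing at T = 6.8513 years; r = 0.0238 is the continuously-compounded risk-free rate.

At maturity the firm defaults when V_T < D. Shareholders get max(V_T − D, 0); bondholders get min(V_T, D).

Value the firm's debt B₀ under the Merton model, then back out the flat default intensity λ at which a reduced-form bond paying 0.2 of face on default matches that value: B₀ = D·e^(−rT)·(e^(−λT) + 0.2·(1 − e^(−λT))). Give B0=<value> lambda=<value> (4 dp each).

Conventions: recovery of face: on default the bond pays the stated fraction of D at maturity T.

B0=67.5305 lambda=0.0239

Work the structural quantities from V₀ = 123.2331 against face 90.3977:
d₁ = [ln(V₀/D) + (r + σ²/2)T] / (σ√T)
   = [ln(123.2331/90.3977) + (0.0238 + 0.5·0.2604²)·6.8513] / (0.2604·√6.8513)
   = [0.309859 + 0.395348] / 0.681597 = 1.034639
d₂ = d₁ − σ√T = 1.034639 − 0.681597 = 0.353043
N(d₁) = 0.849581,  N(d₂) = 0.637972,  e^(−rT) = 0.849539
E₀ = V₀·N(d₁) − D·e^(−rT)·N(d₂)
   = 123.2331·0.849581 − 90.3977·0.849539·0.637972 = 55.702598
B₀ = V₀ − E₀ = 123.2331 − 55.702598 = 67.530502
e^(−λT) = (B₀·e^(rT)/D − 0.2)/(1 − 0.2) = (67.5305·1.177108/90.3977 − 0.2)/0.8 = 0.84918062
λ = −ln(0.84918062)/6.8513 = 0.023862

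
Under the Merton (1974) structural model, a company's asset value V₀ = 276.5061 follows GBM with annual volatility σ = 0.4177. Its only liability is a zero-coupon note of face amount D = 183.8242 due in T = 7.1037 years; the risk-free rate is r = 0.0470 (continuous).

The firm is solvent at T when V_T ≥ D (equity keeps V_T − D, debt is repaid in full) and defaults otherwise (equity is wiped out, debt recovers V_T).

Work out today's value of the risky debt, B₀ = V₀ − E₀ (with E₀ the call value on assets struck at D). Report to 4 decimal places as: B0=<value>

B0=102.1723

Equity is a call on the firm's assets struck at D = 183.8242:
d₁ = [ln(V₀/D) + (r + σ²/2)T] / (σ√T)
   = [ln(276.5061/183.8242) + (0.0470 + 0.5·0.4177²)·7.1037] / (0.4177·√7.1037)
   = [0.408253 + 0.953577] / 1.113286 = 1.223252
d₂ = d₁ − σ√T = 1.223252 − 1.113286 = 0.109966
N(d₁) = 0.889383,  N(d₂) = 0.543782,  e^(−rT) = 0.716144
E₀ = V₀·N(d₁) − D·e^(−rT)·N(d₂)
   = 276.5061·0.889383 − 183.8242·0.716144·0.543782 = 174.333807
B₀ = V₀ − E₀ = 276.5061 − 174.333807 = 102.172293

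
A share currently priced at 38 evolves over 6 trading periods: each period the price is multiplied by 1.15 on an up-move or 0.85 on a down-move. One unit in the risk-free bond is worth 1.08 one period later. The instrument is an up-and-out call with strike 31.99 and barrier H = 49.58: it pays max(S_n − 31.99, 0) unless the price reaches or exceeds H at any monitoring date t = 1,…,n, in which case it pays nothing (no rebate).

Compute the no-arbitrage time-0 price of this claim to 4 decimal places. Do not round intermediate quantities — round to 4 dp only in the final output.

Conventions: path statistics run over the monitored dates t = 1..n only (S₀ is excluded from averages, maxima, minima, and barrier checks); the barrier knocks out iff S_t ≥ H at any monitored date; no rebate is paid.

price = 1.5321

With p* = (R−d)/(u−d) = 0.7667, sum probability × payoff across the paths and divide by R^6.
Enumerate all 2^6 = 64 price paths (U = up ×1.15, D = down ×0.85); each path with k up-moves has probability p*^k·(1−p*)^(6−k).
DDDDDD: M=32.3000, payoff=0.0000, prob=0.000161
UDDDDD: M=43.7000, payoff=0.0000, prob=0.000530
DUDDDD: M=37.1450, payoff=0.0000, prob=0.000530
UUDDDD: M=50.2550, payoff=0.0000, prob=0.001742
DDUDDD: M=32.3000, payoff=0.0000, prob=0.000530
UDUDDD: M=43.7000, payoff=0.0000, prob=0.001742
DUUDDD: M=42.7167, payoff=0.0000, prob=0.001742
UUUDDD: M=57.7933, payoff=0.0000, prob=0.005725
DDDUDD: M=32.3000, payoff=0.0000, prob=0.000530
UDDUDD: M=43.7000, payoff=0.0000, prob=0.001742
DUDUDD: M=37.1450, payoff=0.0000, prob=0.001742
UUDUDD: M=50.2550, payoff=0.0000, prob=0.005725
DDUUDD: M=36.3092, payoff=0.0000, prob=0.001742
UDUUDD: M=49.1243, payoff=3.5023, prob=0.005725
DUUUDD: M=49.1243, payoff=3.5023, prob=0.005725
UUUUDD: M=66.4622, payoff=0.0000, prob=0.018810
DDDDUD: M=32.3000, payoff=0.0000, prob=0.000530
UDDDUD: M=43.7000, payoff=0.0000, prob=0.001742
DUDDUD: M=37.1450, payoff=0.0000, prob=0.001742
UUDDUD: M=50.2550, payoff=0.0000, prob=0.005725
DDUDUD: M=32.3000, payoff=0.0000, prob=0.001742
UDUDUD: M=43.7000, payoff=3.5023, prob=0.005725
DUUDUD: M=42.7167, payoff=3.5023, prob=0.005725
UUUDUD: M=57.7933, payoff=0.0000, prob=0.018810
DDDUUD: M=32.3000, payoff=0.0000, prob=0.001742
UDDUUD: M=43.7000, payoff=3.5023, prob=0.005725
DUDUUD: M=41.7556, payoff=3.5023, prob=0.005725
UUDUUD: M=56.4929, payoff=0.0000, prob=0.018810
DDUUUD: M=41.7556, payoff=3.5023, prob=0.005725
UDUUUD: M=56.4929, payoff=0.0000, prob=0.018810
DUUUUD: M=56.4929, payoff=0.0000, prob=0.018810
UUUUUD: M=76.4316, payoff=0.0000, prob=0.061803
DDDDDU: M=32.3000, payoff=0.0000, prob=0.000530
UDDDDU: M=43.7000, payoff=0.0000, prob=0.001742
DUDDDU: M=37.1450, payoff=0.0000, prob=0.001742
UUDDDU: M=50.2550, payoff=0.0000, prob=0.005725
DDUDDU: M=32.3000, payoff=0.0000, prob=0.001742
UDUDDU: M=43.7000, payoff=3.5023, prob=0.005725
DUUDDU: M=42.7167, payoff=3.5023, prob=0.005725
UUUDDU: M=57.7933, payoff=0.0000, prob=0.018810
DDDUDU: M=32.3000, payoff=0.0000, prob=0.001742
UDDUDU: M=43.7000, payoff=3.5023, prob=0.005725
DUDUDU: M=37.1450, payoff=3.5023, prob=0.005725
UUDUDU: M=50.2550, payoff=0.0000, prob=0.018810
DDUUDU: M=36.3092, payoff=3.5023, prob=0.005725
UDUUDU: M=49.1243, payoff=16.0290, prob=0.018810
DUUUDU: M=49.1243, payoff=16.0290, prob=0.018810
UUUUDU: M=66.4622, payoff=0.0000, prob=0.061803
DDDDUU: M=32.3000, payoff=0.0000, prob=0.001742
UDDDUU: M=43.7000, payoff=3.5023, prob=0.005725
DUDDUU: M=37.1450, payoff=3.5023, prob=0.005725
UUDDUU: M=50.2550, payoff=0.0000, prob=0.018810
DDUDUU: M=35.4923, payoff=3.5023, prob=0.005725
UDUDUU: M=48.0190, payoff=16.0290, prob=0.018810
DUUDUU: M=48.0190, payoff=16.0290, prob=0.018810
UUUDUU: M=64.9668, payoff=0.0000, prob=0.061803
DDDUUU: M=35.4923, payoff=3.5023, prob=0.005725
UDDUUU: M=48.0190, payoff=16.0290, prob=0.018810
DUDUUU: M=48.0190, payoff=16.0290, prob=0.018810
UUDUUU: M=64.9668, payoff=0.0000, prob=0.061803
DDUUUU: M=48.0190, payoff=16.0290, prob=0.018810
UDUUUU: M=64.9668, payoff=0.0000, prob=0.061803
DUUUUU: M=64.9668, payoff=0.0000, prob=0.061803
UUUUUU: M=87.8963, payoff=0.0000, prob=0.203067
Price = Σ prob·payoff / R^6 = 2.431281 / 1.586874 = 1.5321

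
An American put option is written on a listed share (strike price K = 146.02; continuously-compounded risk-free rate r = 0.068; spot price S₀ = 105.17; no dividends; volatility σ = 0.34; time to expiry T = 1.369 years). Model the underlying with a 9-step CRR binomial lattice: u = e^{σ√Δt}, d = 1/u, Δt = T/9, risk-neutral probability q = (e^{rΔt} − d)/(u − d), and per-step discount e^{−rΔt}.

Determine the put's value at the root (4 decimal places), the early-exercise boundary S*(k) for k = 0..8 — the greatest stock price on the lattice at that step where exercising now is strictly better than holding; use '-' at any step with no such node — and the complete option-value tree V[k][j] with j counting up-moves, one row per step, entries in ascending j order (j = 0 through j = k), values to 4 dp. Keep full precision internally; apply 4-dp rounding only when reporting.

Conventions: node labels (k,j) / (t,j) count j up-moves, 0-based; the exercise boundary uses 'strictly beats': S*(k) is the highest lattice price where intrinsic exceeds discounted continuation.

price = 41.4239
boundary = - 92.1091 80.6701 92.1091 105.1700 92.1091 105.1700 92.1091 105.1700
tree:
41.4239
53.9109 30.0835
65.3499 40.9621 20.0804
75.3682 53.9109 29.1614 11.6270
84.1424 65.3499 40.8500 18.3485 5.3034
91.8269 75.3682 53.9109 27.9729 9.3289 1.4822
98.5571 84.1424 65.3499 40.8500 15.9753 3.0315 0.0000
104.4514 91.8269 75.3682 53.9109 26.3234 6.2003 0.0000 0.0000
109.6138 98.5571 84.1424 65.3499 40.8500 12.6814 0.0000 0.0000 0.0000
114.1350 104.4514 91.8269 75.3682 53.9109 25.9370 0.0000 0.0000 0.0000 0.0000

params: Δt=0.15211 u=1.14180 d=0.87581 q=0.50599 e^(-rΔt)=0.98971
t_9 payoffs: 114.1350 104.4514 91.8269 75.3682 53.9109 25.9370 0.0000 0.0000 0.0000 0.0000
t_8: node(8,0) S=36.4062 payoff=109.6138 vs cont=108.1112 → 109.6138 [stop]  node(8,1) S=47.4629 payoff=98.5571 vs cont=97.0545 → 98.5571 [stop]  node(8,2) S=61.8776 payoff=84.1424 vs cont=82.6398 → 84.1424 [stop]  node(8,3) S=80.6701 payoff=65.3499 vs cont=63.8473 → 65.3499 [stop]  node(8,4) S=105.1700 payoff=40.8500 vs cont=39.3474 → 40.8500 [stop]  node(8,5) S=137.1106 payoff=8.9094 vs cont=12.6814 → 12.6814 [wait]  node(8,6) S=178.7517 payoff=0.0000 vs cont=0.0000 → 0.0000 [wait]  node(8,7) S=233.0393 payoff=0.0000 vs cont=0.0000 → 0.0000 [wait]  node(8,8) S=303.8144 payoff=0.0000 vs cont=0.0000 → 0.0000 [wait]  ⇒ S*(8)=105.1700
t_7: node(7,0) S=41.5686 payoff=104.4514 vs cont=102.9489 → 104.4514 [stop]  node(7,1) S=54.1931 payoff=91.8269 vs cont=90.3243 → 91.8269 [stop]  node(7,2) S=70.6518 payoff=75.3682 vs cont=73.8656 → 75.3682 [stop]  node(7,3) S=92.1091 payoff=53.9109 vs cont=52.4084 → 53.9109 [stop]  node(7,4) S=120.0830 payoff=25.9370 vs cont=26.3234 → 26.3234 [wait]  node(7,5) S=156.5527 payoff=0.0000 vs cont=6.2003 → 6.2003 [wait]  node(7,6) S=204.0984 payoff=0.0000 vs cont=0.0000 → 0.0000 [wait]  node(7,7) S=266.0840 payoff=0.0000 vs cont=0.0000 → 0.0000 [wait]  ⇒ S*(7)=92.1091
t_6: node(6,0) S=47.4629 payoff=98.5571 vs cont=97.0545 → 98.5571 [stop]  node(6,1) S=61.8776 payoff=84.1424 vs cont=82.6398 → 84.1424 [stop]  node(6,2) S=80.6701 payoff=65.3499 vs cont=63.8473 → 65.3499 [stop]  node(6,3) S=105.1700 payoff=40.8500 vs cont=39.5409 → 40.8500 [stop]  node(6,4) S=137.1106 payoff=8.9094 vs cont=15.9753 → 15.9753 [wait]  node(6,5) S=178.7517 payoff=0.0000 vs cont=3.0315 → 3.0315 [wait]  node(6,6) S=233.0393 payoff=0.0000 vs cont=0.0000 → 0.0000 [wait]  ⇒ S*(6)=105.1700
t_5: node(5,0) S=54.1931 payoff=91.8269 vs cont=90.3243 → 91.8269 [stop]  node(5,1) S=70.6518 payoff=75.3682 vs cont=73.8656 → 75.3682 [stop]  node(5,2) S=92.1091 payoff=53.9109 vs cont=52.4084 → 53.9109 [stop]  node(5,3) S=120.0830 payoff=25.9370 vs cont=27.9729 → 27.9729 [wait]  node(5,4) S=156.5527 payoff=0.0000 vs cont=9.3289 → 9.3289 [wait]  node(5,5) S=204.0984 payoff=0.0000 vs cont=1.4822 → 1.4822 [wait]  ⇒ S*(5)=92.1091
t_4: node(4,0) S=61.8776 payoff=84.1424 vs cont=82.6398 → 84.1424 [stop]  node(4,1) S=80.6701 payoff=65.3499 vs cont=63.8473 → 65.3499 [stop]  node(4,2) S=105.1700 payoff=40.8500 vs cont=40.3669 → 40.8500 [stop]  node(4,3) S=137.1106 payoff=8.9094 vs cont=18.3485 → 18.3485 [wait]  node(4,4) S=178.7517 payoff=0.0000 vs cont=5.3034 → 5.3034 [wait]  ⇒ S*(4)=105.1700
t_3: node(3,0) S=70.6518 payoff=75.3682 vs cont=73.8656 → 75.3682 [stop]  node(3,1) S=92.1091 payoff=53.9109 vs cont=52.4084 → 53.9109 [stop]  node(3,2) S=120.0830 payoff=25.9370 vs cont=29.1614 → 29.1614 [wait]  node(3,3) S=156.5527 payoff=0.0000 vs cont=11.6270 → 11.6270 [wait]  ⇒ S*(3)=92.1091
t_2: node(2,0) S=80.6701 payoff=65.3499 vs cont=63.8473 → 65.3499 [stop]  node(2,1) S=105.1700 payoff=40.8500 vs cont=40.9621 → 40.9621 [wait]  node(2,2) S=137.1106 payoff=8.9094 vs cont=20.0804 → 20.0804 [wait]  ⇒ S*(2)=80.6701
t_1: node(1,0) S=92.1091 payoff=53.9109 vs cont=52.4645 → 53.9109 [stop]  node(1,1) S=120.0830 payoff=25.9370 vs cont=30.0835 → 30.0835 [wait]  ⇒ S*(1)=92.1091
t_0: node(0,0) S=105.1700 payoff=40.8500 vs cont=41.4239 → 41.4239 [wait]  ⇒ S*(0)=-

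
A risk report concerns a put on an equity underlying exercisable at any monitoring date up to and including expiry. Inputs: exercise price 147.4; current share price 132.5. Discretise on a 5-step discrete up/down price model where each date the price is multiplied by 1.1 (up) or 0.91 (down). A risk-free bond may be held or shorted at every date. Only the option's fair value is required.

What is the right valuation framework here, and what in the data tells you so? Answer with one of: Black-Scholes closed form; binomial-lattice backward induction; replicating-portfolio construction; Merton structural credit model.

framework: binomial-lattice backward induction

Key observation: an American put (K = 147.4, S₀ = 132.5) on a 5-date tree has no closed form — the optimal stopping decision is embedded and must be resolved recursively from expiry.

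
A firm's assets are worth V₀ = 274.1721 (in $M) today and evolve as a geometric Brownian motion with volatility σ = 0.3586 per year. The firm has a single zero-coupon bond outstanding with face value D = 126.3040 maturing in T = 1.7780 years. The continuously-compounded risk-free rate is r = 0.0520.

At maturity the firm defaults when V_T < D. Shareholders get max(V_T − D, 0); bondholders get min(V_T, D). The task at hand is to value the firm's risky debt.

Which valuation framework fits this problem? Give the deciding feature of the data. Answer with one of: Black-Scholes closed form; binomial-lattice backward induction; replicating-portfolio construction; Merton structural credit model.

Key observation: a levered firm with one bullet debt due at 1.7780 years is the canonical structural-credit setup: equity is a call on the firm's assets struck at the face value.

framework: Merton structural credit model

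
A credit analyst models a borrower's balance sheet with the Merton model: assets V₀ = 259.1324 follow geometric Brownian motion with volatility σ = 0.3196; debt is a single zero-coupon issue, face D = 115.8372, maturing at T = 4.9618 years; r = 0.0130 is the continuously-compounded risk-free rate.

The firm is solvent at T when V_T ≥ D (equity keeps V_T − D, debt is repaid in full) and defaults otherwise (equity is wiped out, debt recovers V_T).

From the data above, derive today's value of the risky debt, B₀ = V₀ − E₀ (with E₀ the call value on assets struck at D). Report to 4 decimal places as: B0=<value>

B0=102.4610

Apply the equity-as-call identities (strike 115.8372, horizon 4.9618 years):
d₁ = [ln(V₀/D) + (r + σ²/2)T] / (σ√T)
   = [ln(259.1324/115.8372) + (0.0130 + 0.5·0.3196²)·4.9618] / (0.3196·√4.9618)
   = [0.805153 + 0.317913] / 0.711912 = 1.577535
d₂ = d₁ − σ√T = 1.577535 − 0.711912 = 0.865623
N(d₁) = 0.942664,  N(d₂) = 0.806651,  e^(−rT) = 0.937533
E₀ = V₀·N(d₁) − D·e^(−rT)·N(d₂)
   = 259.1324·0.942664 − 115.8372·0.937533·0.806651 = 156.671412
B₀ = V₀ − E₀ = 259.1324 − 156.671412 = 102.460988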